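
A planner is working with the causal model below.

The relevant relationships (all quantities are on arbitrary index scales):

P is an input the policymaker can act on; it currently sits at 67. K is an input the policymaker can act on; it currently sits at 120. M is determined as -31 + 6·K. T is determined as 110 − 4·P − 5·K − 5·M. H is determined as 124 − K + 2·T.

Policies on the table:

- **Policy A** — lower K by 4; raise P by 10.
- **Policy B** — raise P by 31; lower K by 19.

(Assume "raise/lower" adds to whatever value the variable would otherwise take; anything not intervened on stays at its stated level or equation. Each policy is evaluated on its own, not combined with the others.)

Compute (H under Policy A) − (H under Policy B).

-897

Policy A (K − 4, P + 10):
  P = 67 + 10 = 77
  K = 120 − 4 = 116
  M = -31 + 6·116 = 665
  T = 110 − 4·77 − 5·116 − 5·665 = -4103
  H = 124 − 116 + 2·(-4103) = -8198
Policy B (P + 31, K − 19):
  P = 67 + 31 = 98
  K = 120 − 19 = 101
  M = -31 + 6·101 = 575
  T = 110 − 4·98 − 5·101 − 5·575 = -3662
  H = 124 − 101 + 2·(-3662) = -7301
H: -8198 − (-7301) = -897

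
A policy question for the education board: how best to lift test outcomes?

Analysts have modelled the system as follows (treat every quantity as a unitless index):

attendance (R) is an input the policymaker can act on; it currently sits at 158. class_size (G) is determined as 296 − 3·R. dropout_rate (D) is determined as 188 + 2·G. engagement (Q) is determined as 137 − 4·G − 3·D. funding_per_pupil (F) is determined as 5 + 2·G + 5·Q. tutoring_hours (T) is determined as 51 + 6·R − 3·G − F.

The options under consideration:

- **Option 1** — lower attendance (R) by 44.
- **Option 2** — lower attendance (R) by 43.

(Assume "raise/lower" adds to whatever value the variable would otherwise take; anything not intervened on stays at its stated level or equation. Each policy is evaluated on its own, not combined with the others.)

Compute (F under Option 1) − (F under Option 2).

-144

Option 1 (R − 44):
  R = 158 − 44 = 114
  G = 296 − 3·114 = -46
  D = 188 + 2·(-46) = 96
  Q = 137 − 4·(-46) − 3·96 = 33
  F = 5 + 2·(-46) + 5·33 = 78
Option 2 (R − 43):
  R = 158 − 43 = 115
  G = 296 − 3·115 = -49
  D = 188 + 2·(-49) = 90
  Q = 137 − 4·(-49) − 3·90 = 63
  F = 5 + 2·(-49) + 5·63 = 222
F: 78 − 222 = -144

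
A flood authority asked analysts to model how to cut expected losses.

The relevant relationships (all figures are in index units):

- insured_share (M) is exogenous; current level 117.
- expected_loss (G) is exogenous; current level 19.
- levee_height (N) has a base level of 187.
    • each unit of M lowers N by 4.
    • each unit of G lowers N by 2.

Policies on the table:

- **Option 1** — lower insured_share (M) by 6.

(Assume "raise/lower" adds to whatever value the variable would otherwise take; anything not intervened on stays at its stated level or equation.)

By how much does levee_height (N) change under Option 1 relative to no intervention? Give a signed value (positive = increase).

Baseline:
  M = 117
  G = 19
  N = 187 − 4·117 − 2·19 = -319
Option 1 (M − 6):
  M = 117 − 6 = 111
  G = 19
  N = 187 − 4·111 − 2·19 = -295
Change in N: -295 − (-319) = 24

24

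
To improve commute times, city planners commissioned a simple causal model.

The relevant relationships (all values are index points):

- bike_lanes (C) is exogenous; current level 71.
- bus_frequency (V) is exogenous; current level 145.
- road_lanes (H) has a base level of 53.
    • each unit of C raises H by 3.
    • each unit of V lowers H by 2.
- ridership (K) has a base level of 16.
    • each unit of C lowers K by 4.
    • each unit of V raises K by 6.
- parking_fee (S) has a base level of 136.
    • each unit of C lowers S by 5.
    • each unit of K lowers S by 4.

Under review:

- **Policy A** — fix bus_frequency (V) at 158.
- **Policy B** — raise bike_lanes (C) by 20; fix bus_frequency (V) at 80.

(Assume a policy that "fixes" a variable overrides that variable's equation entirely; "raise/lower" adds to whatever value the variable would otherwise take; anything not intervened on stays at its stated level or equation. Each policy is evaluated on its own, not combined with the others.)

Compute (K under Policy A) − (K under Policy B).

548

Policy A (V := 158):
  C = 71
  V = 158
  K = 16 − 4·71 + 6·158 = 680
Policy B (C + 20, V := 80):
  C = 71 + 20 = 91
  V = 80
  K = 16 − 4·91 + 6·80 = 132
K: 680 − 132 = 548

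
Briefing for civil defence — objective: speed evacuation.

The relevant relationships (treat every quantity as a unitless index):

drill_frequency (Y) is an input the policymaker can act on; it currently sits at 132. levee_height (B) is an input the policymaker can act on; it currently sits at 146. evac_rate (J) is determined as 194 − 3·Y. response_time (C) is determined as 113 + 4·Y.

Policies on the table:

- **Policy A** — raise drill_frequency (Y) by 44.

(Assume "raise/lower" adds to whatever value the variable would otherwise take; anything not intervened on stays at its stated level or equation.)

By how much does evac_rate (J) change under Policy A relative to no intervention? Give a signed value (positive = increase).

Baseline:
  Y = 132
  J = 194 − 3·132 = -202
Policy A (Y + 44):
  Y = 132 + 44 = 176
  J = 194 − 3·176 = -334
Change in J: -334 − (-202) = -132

-132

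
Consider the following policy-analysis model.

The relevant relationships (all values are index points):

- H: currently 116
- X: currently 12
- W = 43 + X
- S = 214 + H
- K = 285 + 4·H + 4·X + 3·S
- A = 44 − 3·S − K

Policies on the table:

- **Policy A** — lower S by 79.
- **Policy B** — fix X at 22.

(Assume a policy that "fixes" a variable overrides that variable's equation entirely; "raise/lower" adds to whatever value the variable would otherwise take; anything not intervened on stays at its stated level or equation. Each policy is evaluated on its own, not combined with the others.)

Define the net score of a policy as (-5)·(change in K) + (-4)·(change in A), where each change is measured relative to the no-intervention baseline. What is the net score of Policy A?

Baseline:
  H = 116
  X = 12
  S = 214 + 116 = 330
  K = 285 + 4·116 + 4·12 + 3·330 = 1787
  A = 44 − 3·330 − 1787 = -2733
Policy A (S − 79):
  H = 116
  X = 12
  S = 214 + 116 (−79 from intervention) = 251
  K = 285 + 4·116 + 4·12 + 3·251 = 1550
  A = 44 − 3·251 − 1550 = -2259
ΔK = 1550 − 1787 = -237; ΔA = -2259 − (-2733) = 474
Score = (-5)·(-237) + (-4)·474 = -711

-711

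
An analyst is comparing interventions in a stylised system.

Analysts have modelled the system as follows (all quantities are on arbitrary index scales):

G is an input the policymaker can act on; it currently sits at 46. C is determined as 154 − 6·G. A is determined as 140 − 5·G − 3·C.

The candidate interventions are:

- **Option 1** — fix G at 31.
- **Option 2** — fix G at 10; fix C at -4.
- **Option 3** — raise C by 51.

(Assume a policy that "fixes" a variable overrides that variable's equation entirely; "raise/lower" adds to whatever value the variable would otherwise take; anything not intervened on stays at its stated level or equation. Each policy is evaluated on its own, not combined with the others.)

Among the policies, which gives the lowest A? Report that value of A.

Option 1 (G := 31):
  G = 31
  C = 154 − 6·31 = -32
  A = 140 − 5·31 − 3·(-32) = 81
Option 2 (G := 10, C := -4):
  G = 10
  C = -4
  A = 140 − 5·10 − 3·(-4) = 102
Option 3 (C + 51):
  G = 46
  C = 154 − 6·46 (+51 from intervention) = -71
  A = 140 − 5·46 − 3·(-71) = 123
Comparing — Option 1: A=81, Option 2: A=102, Option 3: A=123. Lowest is 81 (Option 1).

81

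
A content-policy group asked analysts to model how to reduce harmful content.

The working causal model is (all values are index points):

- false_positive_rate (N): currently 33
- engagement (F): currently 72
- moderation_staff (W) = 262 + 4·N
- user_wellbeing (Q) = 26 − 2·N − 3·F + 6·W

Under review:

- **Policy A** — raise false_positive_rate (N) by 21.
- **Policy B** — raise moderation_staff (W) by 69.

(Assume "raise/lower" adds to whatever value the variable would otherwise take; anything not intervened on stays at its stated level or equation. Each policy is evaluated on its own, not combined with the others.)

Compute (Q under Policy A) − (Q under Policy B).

48

Policy A (N + 21):
  N = 33 + 21 = 54
  F = 72
  W = 262 + 4·54 = 478
  Q = 26 − 2·54 − 3·72 + 6·478 = 2570
Policy B (W + 69):
  N = 33
  F = 72
  W = 262 + 4·33 (+69 from intervention) = 463
  Q = 26 − 2·33 − 3·72 + 6·463 = 2522
Q: 2570 − 2522 = 48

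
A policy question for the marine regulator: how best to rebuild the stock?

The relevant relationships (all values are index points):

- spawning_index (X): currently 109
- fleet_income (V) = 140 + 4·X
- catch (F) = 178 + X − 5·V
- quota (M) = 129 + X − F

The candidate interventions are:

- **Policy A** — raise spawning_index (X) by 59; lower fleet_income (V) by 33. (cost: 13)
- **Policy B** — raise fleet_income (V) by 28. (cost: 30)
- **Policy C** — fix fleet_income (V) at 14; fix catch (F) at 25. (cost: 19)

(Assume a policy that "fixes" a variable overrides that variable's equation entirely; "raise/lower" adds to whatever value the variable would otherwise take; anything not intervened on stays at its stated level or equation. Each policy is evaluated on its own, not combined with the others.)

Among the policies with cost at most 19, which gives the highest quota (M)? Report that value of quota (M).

3846

Policy A (X + 59, V − 33):
  X = 109 + 59 = 168
  V = 140 + 4·168 (−33 from intervention) = 779
  F = 178 + 168 − 5·779 = -3549
  M = 129 + 168 − (-3549) = 3846
Policy C (V := 14, F := 25):
  X = 109
  V = 14
  F = 25
  M = 129 + 109 − 25 = 213
Comparing — Policy A: M=3846, Policy C: M=213. Highest is 3846 (Policy A).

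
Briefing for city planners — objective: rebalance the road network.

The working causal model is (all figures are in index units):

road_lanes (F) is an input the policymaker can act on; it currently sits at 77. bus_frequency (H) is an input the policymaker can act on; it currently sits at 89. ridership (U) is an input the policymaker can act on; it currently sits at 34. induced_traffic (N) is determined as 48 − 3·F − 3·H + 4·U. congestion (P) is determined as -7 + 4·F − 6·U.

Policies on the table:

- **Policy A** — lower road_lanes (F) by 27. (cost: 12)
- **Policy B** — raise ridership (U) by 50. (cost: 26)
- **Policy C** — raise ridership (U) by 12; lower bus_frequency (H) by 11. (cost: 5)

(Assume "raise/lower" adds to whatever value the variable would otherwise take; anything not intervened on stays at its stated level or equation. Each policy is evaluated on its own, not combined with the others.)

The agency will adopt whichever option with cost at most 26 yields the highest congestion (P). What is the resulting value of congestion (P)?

25

Policy A (F − 27):
  F = 77 − 27 = 50
  U = 34
  P = -7 + 4·50 − 6·34 = -11
Policy B (U + 50):
  F = 77
  U = 34 + 50 = 84
  P = -7 + 4·77 − 6·84 = -203
Policy C (U + 12, H − 11):
  F = 77
  U = 34 + 12 = 46
  P = -7 + 4·77 − 6·46 = 25
Comparing — Policy A: P=-11, Policy B: P=-203, Policy C: P=25. Highest is 25 (Policy C).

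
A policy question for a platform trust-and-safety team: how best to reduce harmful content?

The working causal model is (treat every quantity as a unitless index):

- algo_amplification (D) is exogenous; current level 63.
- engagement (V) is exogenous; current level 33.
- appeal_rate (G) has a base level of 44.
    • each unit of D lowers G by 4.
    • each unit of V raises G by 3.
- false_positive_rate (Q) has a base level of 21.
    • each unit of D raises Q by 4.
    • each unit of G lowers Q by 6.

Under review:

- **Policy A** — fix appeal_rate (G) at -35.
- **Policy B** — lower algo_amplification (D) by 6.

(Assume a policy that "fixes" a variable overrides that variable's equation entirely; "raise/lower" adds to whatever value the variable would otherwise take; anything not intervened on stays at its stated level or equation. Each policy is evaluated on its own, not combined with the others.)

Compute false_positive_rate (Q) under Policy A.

483

Policy A (G := -35):
  D = 63
  V = 33
  G = -35
  Q = 21 + 4·63 − 6·(-35) = 483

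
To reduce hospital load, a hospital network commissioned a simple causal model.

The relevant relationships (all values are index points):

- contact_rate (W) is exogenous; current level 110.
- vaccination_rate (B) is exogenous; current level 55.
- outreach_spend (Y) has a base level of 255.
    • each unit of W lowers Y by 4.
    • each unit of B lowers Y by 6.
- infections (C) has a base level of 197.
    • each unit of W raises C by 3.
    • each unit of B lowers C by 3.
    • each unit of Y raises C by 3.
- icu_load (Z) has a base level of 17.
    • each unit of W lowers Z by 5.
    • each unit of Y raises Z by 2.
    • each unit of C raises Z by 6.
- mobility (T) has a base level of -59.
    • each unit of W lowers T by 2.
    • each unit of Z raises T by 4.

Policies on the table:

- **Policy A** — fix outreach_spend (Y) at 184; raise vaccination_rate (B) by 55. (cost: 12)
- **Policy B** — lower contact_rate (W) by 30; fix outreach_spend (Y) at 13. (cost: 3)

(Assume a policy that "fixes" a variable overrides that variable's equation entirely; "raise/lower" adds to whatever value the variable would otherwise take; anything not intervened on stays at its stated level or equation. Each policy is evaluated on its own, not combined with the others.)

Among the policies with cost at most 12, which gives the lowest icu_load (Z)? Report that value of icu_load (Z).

1509

Policy A (Y := 184, B + 55):
  W = 110
  B = 55 + 55 = 110
  Y = 184
  C = 197 + 3·110 − 3·110 + 3·184 = 749
  Z = 17 − 5·110 + 2·184 + 6·749 = 4329
Policy B (W − 30, Y := 13):
  W = 110 − 30 = 80
  B = 55
  Y = 13
  C = 197 + 3·80 − 3·55 + 3·13 = 311
  Z = 17 − 5·80 + 2·13 + 6·311 = 1509
Comparing — Policy A: Z=4329, Policy B: Z=1509. Lowest is 1509 (Policy B).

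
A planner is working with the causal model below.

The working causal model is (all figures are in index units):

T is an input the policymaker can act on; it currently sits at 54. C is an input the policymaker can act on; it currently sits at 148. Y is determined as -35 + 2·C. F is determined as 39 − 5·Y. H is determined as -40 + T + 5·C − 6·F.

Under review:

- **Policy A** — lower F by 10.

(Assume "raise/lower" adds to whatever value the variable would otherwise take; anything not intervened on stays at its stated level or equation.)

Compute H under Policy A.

Policy A (F − 10):
  T = 54
  C = 148
  Y = -35 + 2·148 = 261
  F = 39 − 5·261 (−10 from intervention) = -1276
  H = -40 + 54 + 5·148 − 6·(-1276) = 8410

8410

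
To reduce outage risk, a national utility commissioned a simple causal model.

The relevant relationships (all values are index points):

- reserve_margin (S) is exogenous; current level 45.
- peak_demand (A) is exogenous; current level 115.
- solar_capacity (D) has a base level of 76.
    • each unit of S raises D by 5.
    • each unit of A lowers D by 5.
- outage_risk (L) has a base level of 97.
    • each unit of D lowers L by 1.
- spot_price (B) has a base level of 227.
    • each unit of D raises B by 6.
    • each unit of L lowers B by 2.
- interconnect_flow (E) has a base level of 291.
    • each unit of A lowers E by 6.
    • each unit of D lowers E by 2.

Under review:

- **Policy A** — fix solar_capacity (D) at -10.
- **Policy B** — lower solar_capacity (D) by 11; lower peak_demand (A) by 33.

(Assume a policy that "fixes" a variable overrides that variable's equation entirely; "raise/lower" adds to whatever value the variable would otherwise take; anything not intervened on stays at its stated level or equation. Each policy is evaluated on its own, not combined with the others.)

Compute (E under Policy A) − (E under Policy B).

-418

Policy A (D := -10):
  S = 45
  A = 115
  D = -10
  E = 291 − 6·115 − 2·(-10) = -379
Policy B (D − 11, A − 33):
  S = 45
  A = 115 − 33 = 82
  D = 76 + 5·45 − 5·82 (−11 from intervention) = -120
  E = 291 − 6·82 − 2·(-120) = 39
E: -379 − 39 = -418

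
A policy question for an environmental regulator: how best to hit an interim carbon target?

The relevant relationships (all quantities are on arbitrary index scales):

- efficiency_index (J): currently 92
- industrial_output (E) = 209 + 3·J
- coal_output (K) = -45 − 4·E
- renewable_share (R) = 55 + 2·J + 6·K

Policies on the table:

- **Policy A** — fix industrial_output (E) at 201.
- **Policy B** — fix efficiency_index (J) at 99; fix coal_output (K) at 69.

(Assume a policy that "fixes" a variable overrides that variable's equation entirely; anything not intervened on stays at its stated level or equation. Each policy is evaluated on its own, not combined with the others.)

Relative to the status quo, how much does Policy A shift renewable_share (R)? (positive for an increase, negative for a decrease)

Baseline:
  J = 92
  E = 209 + 3·92 = 485
  K = -45 − 4·485 = -1985
  R = 55 + 2·92 + 6·(-1985) = -11671
Policy A (E := 201):
  J = 92
  E = 201
  K = -45 − 4·201 = -849
  R = 55 + 2·92 + 6·(-849) = -4855
Change in R: -4855 − (-11671) = 6816

6816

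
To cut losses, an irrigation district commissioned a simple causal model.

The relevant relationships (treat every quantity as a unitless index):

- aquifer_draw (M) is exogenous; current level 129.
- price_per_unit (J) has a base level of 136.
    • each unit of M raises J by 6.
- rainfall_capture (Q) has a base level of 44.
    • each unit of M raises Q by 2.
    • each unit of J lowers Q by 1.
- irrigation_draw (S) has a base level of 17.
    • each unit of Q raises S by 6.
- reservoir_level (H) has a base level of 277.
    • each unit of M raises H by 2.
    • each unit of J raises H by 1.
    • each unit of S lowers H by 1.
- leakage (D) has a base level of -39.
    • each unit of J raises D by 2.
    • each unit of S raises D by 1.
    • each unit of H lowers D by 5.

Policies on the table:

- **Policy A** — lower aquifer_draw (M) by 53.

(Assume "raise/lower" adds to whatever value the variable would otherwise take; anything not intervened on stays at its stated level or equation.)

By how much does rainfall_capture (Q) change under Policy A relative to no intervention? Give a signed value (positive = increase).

Baseline:
  M = 129
  J = 136 + 6·129 = 910
  Q = 44 + 2·129 − 910 = -608
Policy A (M − 53):
  M = 129 − 53 = 76
  J = 136 + 6·76 = 592
  Q = 44 + 2·76 − 592 = -396
Change in Q: -396 − (-608) = 212

212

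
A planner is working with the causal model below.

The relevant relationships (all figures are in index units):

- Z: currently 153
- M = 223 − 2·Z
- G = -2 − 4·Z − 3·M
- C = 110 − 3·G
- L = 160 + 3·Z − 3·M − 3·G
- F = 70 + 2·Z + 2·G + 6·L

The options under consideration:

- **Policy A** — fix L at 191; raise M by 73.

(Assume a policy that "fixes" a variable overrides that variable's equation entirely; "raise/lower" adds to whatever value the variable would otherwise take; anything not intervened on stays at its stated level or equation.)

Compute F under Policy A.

354

Policy A (L := 191, M + 73):
  Z = 153
  M = 223 − 2·153 (+73 from intervention) = -10
  G = -2 − 4·153 − 3·(-10) = -584
  L = 191
  F = 70 + 2·153 + 2·(-584) + 6·191 = 354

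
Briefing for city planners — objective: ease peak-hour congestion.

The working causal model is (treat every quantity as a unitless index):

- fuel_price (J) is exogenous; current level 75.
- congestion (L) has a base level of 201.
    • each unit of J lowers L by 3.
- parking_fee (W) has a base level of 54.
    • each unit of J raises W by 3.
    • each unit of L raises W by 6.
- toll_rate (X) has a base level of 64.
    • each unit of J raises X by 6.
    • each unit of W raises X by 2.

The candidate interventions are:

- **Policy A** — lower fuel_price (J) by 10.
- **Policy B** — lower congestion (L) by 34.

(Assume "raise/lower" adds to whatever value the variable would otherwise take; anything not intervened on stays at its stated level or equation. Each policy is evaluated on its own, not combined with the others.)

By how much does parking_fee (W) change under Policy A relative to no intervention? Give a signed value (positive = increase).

150

Baseline:
  J = 75
  L = 201 − 3·75 = -24
  W = 54 + 3·75 + 6·(-24) = 135
Policy A (J − 10):
  J = 75 − 10 = 65
  L = 201 − 3·65 = 6
  W = 54 + 3·65 + 6·6 = 285
Change in W: 285 − 135 = 150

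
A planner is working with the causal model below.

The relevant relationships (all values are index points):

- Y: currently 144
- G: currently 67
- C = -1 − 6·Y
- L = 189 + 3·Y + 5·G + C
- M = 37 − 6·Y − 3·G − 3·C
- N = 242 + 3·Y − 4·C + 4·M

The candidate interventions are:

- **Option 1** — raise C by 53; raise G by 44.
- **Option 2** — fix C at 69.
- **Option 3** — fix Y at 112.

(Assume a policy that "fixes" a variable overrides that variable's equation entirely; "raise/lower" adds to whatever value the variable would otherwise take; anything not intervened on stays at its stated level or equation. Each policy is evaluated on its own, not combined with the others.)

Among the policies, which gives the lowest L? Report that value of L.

Option 1 (C + 53, G + 44):
  Y = 144
  G = 67 + 44 = 111
  C = -1 − 6·144 (+53 from intervention) = -812
  L = 189 + 3·144 + 5·111 + (-812) = 364
Option 2 (C := 69):
  Y = 144
  G = 67
  C = 69
  L = 189 + 3·144 + 5·67 + 69 = 1025
Option 3 (Y := 112):
  Y = 112
  G = 67
  C = -1 − 6·112 = -673
  L = 189 + 3·112 + 5·67 + (-673) = 187
Comparing — Option 1: L=364, Option 2: L=1025, Option 3: L=187. Lowest is 187 (Option 3).

187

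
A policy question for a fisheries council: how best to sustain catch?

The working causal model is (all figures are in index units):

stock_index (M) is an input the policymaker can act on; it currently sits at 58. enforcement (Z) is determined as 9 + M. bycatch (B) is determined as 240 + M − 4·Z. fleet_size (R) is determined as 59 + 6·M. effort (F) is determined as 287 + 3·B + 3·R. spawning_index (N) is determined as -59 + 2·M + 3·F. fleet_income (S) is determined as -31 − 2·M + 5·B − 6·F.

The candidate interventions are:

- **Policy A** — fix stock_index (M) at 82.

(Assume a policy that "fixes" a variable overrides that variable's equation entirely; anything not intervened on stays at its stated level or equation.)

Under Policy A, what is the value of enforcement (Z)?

Policy A (M := 82):
  M = 82
  Z = 9 + 82 = 91

91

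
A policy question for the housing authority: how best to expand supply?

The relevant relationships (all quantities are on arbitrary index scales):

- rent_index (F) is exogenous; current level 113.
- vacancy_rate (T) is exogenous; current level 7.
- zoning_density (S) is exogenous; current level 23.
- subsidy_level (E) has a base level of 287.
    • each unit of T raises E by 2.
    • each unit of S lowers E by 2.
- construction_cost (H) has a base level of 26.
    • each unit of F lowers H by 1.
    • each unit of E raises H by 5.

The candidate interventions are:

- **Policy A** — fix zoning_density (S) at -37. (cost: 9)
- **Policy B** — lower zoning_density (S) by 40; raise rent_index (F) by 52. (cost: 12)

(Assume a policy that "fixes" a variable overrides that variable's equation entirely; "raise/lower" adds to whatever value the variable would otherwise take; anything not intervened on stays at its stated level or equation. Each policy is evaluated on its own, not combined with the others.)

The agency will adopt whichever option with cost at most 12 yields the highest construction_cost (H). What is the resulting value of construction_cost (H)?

1788

Policy A (S := -37):
  F = 113
  T = 7
  S = -37
  E = 287 + 2·7 − 2·(-37) = 375
  H = 26 − 113 + 5·375 = 1788
Policy B (S − 40, F + 52):
  F = 113 + 52 = 165
  T = 7
  S = 23 − 40 = -17
  E = 287 + 2·7 − 2·(-17) = 335
  H = 26 − 165 + 5·335 = 1536
Comparing — Policy A: H=1788, Policy B: H=1536. Highest is 1788 (Policy A).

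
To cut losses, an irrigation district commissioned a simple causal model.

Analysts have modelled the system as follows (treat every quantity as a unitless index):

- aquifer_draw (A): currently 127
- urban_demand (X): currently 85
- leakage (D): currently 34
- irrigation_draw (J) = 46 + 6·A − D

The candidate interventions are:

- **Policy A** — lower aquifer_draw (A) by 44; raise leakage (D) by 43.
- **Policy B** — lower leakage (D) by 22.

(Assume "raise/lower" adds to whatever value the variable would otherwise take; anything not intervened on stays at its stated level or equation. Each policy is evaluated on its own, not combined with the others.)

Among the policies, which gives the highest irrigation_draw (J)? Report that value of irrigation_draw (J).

796

Policy A (A − 44, D + 43):
  A = 127 − 44 = 83
  D = 34 + 43 = 77
  J = 46 + 6·83 − 77 = 467
Policy B (D − 22):
  A = 127
  D = 34 − 22 = 12
  J = 46 + 6·127 − 12 = 796
Comparing — Policy A: J=467, Policy B: J=796. Highest is 796 (Policy B).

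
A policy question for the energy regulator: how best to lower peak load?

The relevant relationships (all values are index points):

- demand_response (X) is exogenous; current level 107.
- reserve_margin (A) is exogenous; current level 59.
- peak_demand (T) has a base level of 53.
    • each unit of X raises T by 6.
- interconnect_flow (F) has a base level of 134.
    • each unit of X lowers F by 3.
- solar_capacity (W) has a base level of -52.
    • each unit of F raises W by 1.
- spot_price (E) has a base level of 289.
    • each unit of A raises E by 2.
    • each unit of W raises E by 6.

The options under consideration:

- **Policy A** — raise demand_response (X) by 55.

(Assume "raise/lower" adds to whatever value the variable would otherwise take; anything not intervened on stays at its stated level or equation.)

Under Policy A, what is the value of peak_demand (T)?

1025

Policy A (X + 55):
  X = 107 + 55 = 162
  T = 53 + 6·162 = 1025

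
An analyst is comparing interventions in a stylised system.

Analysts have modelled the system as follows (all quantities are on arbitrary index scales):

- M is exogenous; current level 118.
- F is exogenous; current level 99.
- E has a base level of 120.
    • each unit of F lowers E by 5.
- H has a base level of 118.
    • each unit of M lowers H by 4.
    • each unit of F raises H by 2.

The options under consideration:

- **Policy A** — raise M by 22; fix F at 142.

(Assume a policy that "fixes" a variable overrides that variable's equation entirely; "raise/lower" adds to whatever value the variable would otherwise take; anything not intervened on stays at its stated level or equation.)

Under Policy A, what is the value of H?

-158

Policy A (M + 22, F := 142):
  M = 118 + 22 = 140
  F = 142
  H = 118 − 4·140 + 2·142 = -158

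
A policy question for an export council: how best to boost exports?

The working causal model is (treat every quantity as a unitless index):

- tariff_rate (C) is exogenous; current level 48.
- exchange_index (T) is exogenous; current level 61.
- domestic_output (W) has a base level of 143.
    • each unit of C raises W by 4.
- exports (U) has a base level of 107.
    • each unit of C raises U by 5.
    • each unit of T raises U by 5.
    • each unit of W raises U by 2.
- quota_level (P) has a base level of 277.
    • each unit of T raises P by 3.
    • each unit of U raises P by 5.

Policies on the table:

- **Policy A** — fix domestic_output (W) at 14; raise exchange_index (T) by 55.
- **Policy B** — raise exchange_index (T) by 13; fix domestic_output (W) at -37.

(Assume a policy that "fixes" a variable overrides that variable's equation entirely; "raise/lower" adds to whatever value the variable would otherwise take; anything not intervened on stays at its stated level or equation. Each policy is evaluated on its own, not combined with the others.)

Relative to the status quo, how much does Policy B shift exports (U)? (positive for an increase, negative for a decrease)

-679

Baseline:
  C = 48
  T = 61
  W = 143 + 4·48 = 335
  U = 107 + 5·48 + 5·61 + 2·335 = 1322
Policy B (T + 13, W := -37):
  C = 48
  T = 61 + 13 = 74
  W = -37
  U = 107 + 5·48 + 5·74 + 2·(-37) = 643
Change in U: 643 − 1322 = -679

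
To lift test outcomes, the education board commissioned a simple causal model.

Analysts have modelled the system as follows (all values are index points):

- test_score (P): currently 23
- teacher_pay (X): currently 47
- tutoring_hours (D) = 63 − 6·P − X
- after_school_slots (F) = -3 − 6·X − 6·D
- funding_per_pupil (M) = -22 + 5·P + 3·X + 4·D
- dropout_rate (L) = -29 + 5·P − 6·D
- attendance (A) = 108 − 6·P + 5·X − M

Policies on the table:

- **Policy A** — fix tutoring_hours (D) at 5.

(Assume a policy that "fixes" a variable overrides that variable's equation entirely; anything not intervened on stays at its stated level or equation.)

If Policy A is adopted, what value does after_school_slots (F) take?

-315

Policy A (D := 5):
  P = 23
  X = 47
  D = 5
  F = -3 − 6·47 − 6·5 = -315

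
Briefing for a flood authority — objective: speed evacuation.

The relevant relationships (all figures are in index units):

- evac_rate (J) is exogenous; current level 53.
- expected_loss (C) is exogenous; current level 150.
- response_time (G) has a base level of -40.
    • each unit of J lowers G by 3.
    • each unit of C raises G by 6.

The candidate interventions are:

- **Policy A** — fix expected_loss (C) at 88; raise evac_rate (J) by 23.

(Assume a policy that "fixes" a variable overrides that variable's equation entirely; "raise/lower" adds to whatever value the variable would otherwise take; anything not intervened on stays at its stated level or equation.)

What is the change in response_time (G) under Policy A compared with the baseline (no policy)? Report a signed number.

-441

Baseline:
  J = 53
  C = 150
  G = -40 − 3·53 + 6·150 = 701
Policy A (C := 88, J + 23):
  J = 53 + 23 = 76
  C = 88
  G = -40 − 3·76 + 6·88 = 260
Change in G: 260 − 701 = -441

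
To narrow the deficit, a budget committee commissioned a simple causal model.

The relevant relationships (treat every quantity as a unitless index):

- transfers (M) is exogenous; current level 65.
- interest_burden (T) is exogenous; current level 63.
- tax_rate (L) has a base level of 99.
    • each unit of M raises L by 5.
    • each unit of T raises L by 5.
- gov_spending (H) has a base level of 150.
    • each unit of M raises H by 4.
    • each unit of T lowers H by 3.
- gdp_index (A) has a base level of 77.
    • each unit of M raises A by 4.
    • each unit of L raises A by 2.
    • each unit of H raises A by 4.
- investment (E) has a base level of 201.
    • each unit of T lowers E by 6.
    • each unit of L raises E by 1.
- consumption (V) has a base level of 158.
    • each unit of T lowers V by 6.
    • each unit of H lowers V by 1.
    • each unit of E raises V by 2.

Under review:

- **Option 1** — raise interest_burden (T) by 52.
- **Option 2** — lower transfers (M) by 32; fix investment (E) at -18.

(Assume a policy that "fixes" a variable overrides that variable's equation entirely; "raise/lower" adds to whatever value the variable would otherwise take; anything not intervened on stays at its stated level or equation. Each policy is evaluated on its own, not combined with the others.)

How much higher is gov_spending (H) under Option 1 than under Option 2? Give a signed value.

-28

Option 1 (T + 52):
  M = 65
  T = 63 + 52 = 115
  H = 150 + 4·65 − 3·115 = 65
Option 2 (M − 32, E := -18):
  M = 65 − 32 = 33
  T = 63
  H = 150 + 4·33 − 3·63 = 93
H: 65 − 93 = -28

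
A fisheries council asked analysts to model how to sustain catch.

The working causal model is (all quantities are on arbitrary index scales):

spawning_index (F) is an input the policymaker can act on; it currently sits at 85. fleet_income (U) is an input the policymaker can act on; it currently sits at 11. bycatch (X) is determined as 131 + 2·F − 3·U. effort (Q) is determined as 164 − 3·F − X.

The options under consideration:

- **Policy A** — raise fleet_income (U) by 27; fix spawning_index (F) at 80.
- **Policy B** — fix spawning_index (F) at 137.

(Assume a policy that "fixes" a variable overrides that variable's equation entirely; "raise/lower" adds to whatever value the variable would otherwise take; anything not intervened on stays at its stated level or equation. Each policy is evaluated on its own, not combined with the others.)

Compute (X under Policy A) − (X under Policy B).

-195

Policy A (U + 27, F := 80):
  F = 80
  U = 11 + 27 = 38
  X = 131 + 2·80 − 3·38 = 177
Policy B (F := 137):
  F = 137
  U = 11
  X = 131 + 2·137 − 3·11 = 372
X: 177 − 372 = -195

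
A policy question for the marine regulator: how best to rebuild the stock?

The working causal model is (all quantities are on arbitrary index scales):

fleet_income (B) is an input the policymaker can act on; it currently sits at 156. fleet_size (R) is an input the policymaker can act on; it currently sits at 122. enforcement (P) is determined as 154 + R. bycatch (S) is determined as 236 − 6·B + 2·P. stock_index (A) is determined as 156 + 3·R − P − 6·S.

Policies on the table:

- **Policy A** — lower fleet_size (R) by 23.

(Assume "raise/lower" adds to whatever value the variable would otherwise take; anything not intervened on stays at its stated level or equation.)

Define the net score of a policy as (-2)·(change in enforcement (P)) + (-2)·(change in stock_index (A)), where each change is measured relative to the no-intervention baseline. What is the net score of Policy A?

Baseline:
  B = 156
  R = 122
  P = 154 + 122 = 276
  S = 236 − 6·156 + 2·276 = -148
  A = 156 + 3·122 − 276 − 6·(-148) = 1134
Policy A (R − 23):
  B = 156
  R = 122 − 23 = 99
  P = 154 + 99 = 253
  S = 236 − 6·156 + 2·253 = -194
  A = 156 + 3·99 − 253 − 6·(-194) = 1364
ΔP = 253 − 276 = -23; ΔA = 1364 − 1134 = 230
Score = (-2)·(-23) + (-2)·230 = -414

-414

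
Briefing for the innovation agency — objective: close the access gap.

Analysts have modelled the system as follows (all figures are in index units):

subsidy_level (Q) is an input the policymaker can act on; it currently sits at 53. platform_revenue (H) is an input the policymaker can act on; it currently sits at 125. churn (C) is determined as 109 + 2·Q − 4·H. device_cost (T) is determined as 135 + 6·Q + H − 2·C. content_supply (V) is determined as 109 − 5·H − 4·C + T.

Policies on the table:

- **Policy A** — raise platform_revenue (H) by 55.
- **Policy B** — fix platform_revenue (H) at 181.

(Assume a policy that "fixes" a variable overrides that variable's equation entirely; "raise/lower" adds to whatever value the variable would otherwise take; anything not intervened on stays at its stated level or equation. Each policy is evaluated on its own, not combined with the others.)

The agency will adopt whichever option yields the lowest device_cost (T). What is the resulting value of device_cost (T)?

1643

Policy A (H + 55):
  Q = 53
  H = 125 + 55 = 180
  C = 109 + 2·53 − 4·180 = -505
  T = 135 + 6·53 + 180 − 2·(-505) = 1643
Policy B (H := 181):
  Q = 53
  H = 181
  C = 109 + 2·53 − 4·181 = -509
  T = 135 + 6·53 + 181 − 2·(-509) = 1652
Comparing — Policy A: T=1643, Policy B: T=1652. Lowest is 1643 (Policy A).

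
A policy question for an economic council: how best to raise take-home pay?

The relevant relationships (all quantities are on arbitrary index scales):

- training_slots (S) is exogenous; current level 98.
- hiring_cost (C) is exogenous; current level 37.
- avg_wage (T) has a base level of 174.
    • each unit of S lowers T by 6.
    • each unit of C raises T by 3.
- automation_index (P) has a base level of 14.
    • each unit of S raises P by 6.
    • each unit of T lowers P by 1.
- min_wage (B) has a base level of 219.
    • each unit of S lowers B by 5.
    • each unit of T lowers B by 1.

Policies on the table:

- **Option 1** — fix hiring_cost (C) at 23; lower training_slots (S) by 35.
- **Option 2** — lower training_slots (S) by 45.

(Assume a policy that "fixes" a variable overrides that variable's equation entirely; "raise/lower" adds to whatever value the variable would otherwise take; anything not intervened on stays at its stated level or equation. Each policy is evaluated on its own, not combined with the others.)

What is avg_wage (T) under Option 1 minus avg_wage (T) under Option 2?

-102

Option 1 (C := 23, S − 35):
  S = 98 − 35 = 63
  C = 23
  T = 174 − 6·63 + 3·23 = -135
Option 2 (S − 45):
  S = 98 − 45 = 53
  C = 37
  T = 174 − 6·53 + 3·37 = -33
T: -135 − (-33) = -102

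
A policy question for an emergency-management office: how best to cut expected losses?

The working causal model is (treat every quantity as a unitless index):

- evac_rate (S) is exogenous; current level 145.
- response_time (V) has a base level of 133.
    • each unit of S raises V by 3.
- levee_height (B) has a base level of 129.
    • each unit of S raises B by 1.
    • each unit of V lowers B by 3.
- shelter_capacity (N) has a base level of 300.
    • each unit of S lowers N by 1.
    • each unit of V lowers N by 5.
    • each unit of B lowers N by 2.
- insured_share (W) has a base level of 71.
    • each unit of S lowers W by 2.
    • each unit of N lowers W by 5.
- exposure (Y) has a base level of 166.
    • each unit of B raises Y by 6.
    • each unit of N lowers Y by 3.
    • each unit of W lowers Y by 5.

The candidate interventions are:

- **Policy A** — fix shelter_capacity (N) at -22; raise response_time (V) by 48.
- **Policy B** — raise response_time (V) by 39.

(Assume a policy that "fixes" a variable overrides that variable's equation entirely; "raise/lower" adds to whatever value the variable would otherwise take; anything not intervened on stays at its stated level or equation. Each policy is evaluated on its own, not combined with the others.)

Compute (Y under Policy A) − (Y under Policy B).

Policy A (N := -22, V + 48):
  S = 145
  V = 133 + 3·145 (+48 from intervention) = 616
  B = 129 + 145 − 3·616 = -1574
  N = -22
  W = 71 − 2·145 − 5·(-22) = -109
  Y = 166 + 6·(-1574) − 3·(-22) − 5·(-109) = -8667
Policy B (V + 39):
  S = 145
  V = 133 + 3·145 (+39 from intervention) = 607
  B = 129 + 145 − 3·607 = -1547
  N = 300 − 145 − 5·607 − 2·(-1547) = 214
  W = 71 − 2·145 − 5·214 = -1289
  Y = 166 + 6·(-1547) − 3·214 − 5·(-1289) = -3313
Y: -8667 − (-3313) = -5354

-5354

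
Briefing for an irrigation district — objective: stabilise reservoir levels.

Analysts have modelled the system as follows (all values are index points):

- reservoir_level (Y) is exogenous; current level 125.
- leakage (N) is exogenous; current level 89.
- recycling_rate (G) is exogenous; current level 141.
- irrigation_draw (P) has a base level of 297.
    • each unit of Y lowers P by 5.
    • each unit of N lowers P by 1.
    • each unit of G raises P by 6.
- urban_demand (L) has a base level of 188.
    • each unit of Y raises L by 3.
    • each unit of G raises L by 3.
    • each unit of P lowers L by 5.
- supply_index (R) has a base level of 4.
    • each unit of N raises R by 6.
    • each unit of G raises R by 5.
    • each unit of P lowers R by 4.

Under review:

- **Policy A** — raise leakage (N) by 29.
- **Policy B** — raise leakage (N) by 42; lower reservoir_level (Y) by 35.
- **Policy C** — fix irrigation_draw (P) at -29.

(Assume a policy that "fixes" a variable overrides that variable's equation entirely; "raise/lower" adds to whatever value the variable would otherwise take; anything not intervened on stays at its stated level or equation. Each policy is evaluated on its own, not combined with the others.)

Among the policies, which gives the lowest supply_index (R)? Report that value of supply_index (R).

-753

Policy A (N + 29):
  Y = 125
  N = 89 + 29 = 118
  G = 141
  P = 297 − 5·125 − 118 + 6·141 = 400
  R = 4 + 6·118 + 5·141 − 4·400 = -183
Policy B (N + 42, Y − 35):
  Y = 125 − 35 = 90
  N = 89 + 42 = 131
  G = 141
  P = 297 − 5·90 − 131 + 6·141 = 562
  R = 4 + 6·131 + 5·141 − 4·562 = -753
Policy C (P := -29):
  Y = 125
  N = 89
  G = 141
  P = -29
  R = 4 + 6·89 + 5·141 − 4·(-29) = 1359
Comparing — Policy A: R=-183, Policy B: R=-753, Policy C: R=1359. Lowest is -753 (Policy B).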